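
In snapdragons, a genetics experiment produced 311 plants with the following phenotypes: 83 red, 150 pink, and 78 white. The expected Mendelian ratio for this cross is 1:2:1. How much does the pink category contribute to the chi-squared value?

Under the 1:2:1 hypothesis (Σ ratio = 4, N = 311):
  red: 311 × 1/4 = 77.75
  pink: 311 × 2/4 = 155.5
  white: 311 × 1/4 = 77.75
Contribution of pink: (150 − 155.5)² / 155.5 = 0.1945

0.195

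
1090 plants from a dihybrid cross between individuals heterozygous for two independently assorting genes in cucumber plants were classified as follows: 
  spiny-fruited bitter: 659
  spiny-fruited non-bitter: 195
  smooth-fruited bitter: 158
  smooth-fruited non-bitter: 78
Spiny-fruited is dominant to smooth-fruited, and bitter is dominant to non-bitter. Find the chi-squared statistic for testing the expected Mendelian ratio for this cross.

A dihybrid F₂ with independent assortment and complete dominance at both loci gives a 9:3:3:1 phenotypic ratio.
The 9:3:3:1 ratio has 16 parts, so with N = 1090 the expected counts are:
  spiny-fruited bitter: 1090 × 9/16 = 613.125
  spiny-fruited non-bitter: 1090 × 3/16 = 204.375
  smooth-fruited bitter: 1090 × 3/16 = 204.375
  smooth-fruited non-bitter: 1090 × 1/16 = 68.125
χ² = Σ (O − E)² / E
  spiny-fruited bitter: (659 − 613.125)² / 613.125 = 3.4324
  spiny-fruited non-bitter: (195 − 204.375)² / 204.375 = 0.4300
  smooth-fruited bitter: (158 − 204.375)² / 204.375 = 10.5230
  smooth-fruited non-bitter: (78 − 68.125)² / 68.125 = 1.4314
χ² = 3.4324 + 0.4300 + 10.5230 + 1.4314 = 15.8168 ≈ 15.817

15.817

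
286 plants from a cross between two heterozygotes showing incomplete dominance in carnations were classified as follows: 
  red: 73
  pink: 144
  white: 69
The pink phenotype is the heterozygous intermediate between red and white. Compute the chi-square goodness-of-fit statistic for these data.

0.126

With incomplete dominance, a heterozygote × heterozygote cross gives a 1:2:1 phenotypic ratio.
Total ratio parts = 4. Expected numbers out of 286:
  red: 286 × 1/4 = 71.5
  pink: 286 × 2/4 = 143
  white: 286 × 1/4 = 71.5
χ² = Σ (O − E)² / E
  red: (73 − 71.5)² / 71.5 = 0.0315
  pink: (144 − 143)² / 143 = 0.0070
  white: (69 − 71.5)² / 71.5 = 0.0874
χ² = 0.0315 + 0.0070 + 0.0874 = 0.1259 ≈ 0.126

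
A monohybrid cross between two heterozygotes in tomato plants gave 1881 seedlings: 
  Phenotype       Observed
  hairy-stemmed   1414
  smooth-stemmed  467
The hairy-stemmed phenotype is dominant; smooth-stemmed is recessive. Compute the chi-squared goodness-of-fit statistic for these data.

0.030

For a monohybrid cross between heterozygotes with complete dominance, the expected phenotypic ratio is 3:1.
Under the 3:1 hypothesis (Σ ratio = 4, N = 1881):
  hairy-stemmed: 1881 × 3/4 = 1410.75
  smooth-stemmed: 1881 × 1/4 = 470.25
χ² = Σ (O − E)² / E
  hairy-stemmed: (1414 − 1410.75)² / 1410.75 = 0.0075
  smooth-stemmed: (467 − 470.25)² / 470.25 = 0.0225
χ² = 0.0075 + 0.0225 = 0.030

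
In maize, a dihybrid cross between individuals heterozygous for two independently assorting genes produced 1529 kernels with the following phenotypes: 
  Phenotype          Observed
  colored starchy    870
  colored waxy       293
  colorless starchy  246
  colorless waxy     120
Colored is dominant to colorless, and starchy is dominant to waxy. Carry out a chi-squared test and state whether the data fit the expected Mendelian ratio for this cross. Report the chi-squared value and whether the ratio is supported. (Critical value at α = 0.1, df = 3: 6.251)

A dihybrid F₂ with independent assortment and complete dominance at both loci gives a 9:3:3:1 phenotypic ratio.
Expected counts for N = 1529 under a 9:3:3:1 ratio (total parts = 16):
  colored starchy: 1529 × 9/16 = 860.0625
  colored waxy: 1529 × 3/16 = 286.6875
  colorless starchy: 1529 × 3/16 = 286.6875
  colorless waxy: 1529 × 1/16 = 95.5625
χ² = Σ (O − E)² / E
  colored starchy: (870 − 860.0625)² / 860.0625 = 0.1148
  colored waxy: (293 − 286.6875)² / 286.6875 = 0.1390
  colorless starchy: (246 − 286.6875)² / 286.6875 = 5.7745
  colorless waxy: (120 − 95.5625)² / 95.5625 = 6.2492
χ² = 0.1148 + 0.1390 + 5.7745 + 6.2492 = 12.2775 ≈ 12.278
Degrees of freedom = 4 − 1 = 3; critical value at α = 0.1 is 6.251.
Since 12.278 > 6.251, we reject the null hypothesis — the data do not fit the 9:3:3:1 ratio.

12.278; not consistent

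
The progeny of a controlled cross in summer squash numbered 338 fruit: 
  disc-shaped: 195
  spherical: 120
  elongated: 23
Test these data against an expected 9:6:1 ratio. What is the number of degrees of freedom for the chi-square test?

A goodness-of-fit test with 3 phenotype classes has df = 3 − 1 = 2.

2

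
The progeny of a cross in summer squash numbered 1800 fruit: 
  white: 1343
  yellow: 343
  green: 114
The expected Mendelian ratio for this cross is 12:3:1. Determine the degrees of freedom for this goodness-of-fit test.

2

A goodness-of-fit test with 3 phenotype classes has df = 3 − 1 = 2.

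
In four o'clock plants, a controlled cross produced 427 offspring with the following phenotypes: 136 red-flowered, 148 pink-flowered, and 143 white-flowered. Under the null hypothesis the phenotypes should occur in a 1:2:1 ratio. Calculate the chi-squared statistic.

40.419

Expected counts for N = 427 under a 1:2:1 ratio (total parts = 4):
  red-flowered: 427 × 1/4 = 106.75
  pink-flowered: 427 × 2/4 = 213.5
  white-flowered: 427 × 1/4 = 106.75
χ² = Σ (O − E)² / E
  red-flowered: (136 − 106.75)² / 106.75 = 8.0146
  pink-flowered: (148 − 213.5)² / 213.5 = 20.0948
  white-flowered: (143 − 106.75)² / 106.75 = 12.3097
χ² = 8.0146 + 20.0948 + 12.3097 = 40.4191 ≈ 40.419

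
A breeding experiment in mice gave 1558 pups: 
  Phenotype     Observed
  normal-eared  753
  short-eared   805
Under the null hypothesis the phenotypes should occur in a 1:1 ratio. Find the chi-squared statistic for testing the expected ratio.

1.736

Expected counts for N = 1558 under a 1:1 ratio (total parts = 2):
  normal-eared: 1558 × 1/2 = 779
  short-eared: 1558 × 1/2 = 779
χ² = Σ (O − E)² / E
  normal-eared: (753 − 779)² / 779 = 0.8678
  short-eared: (805 − 779)² / 779 = 0.8678
χ² = 0.8678 + 0.8678 = 1.7356 ≈ 1.736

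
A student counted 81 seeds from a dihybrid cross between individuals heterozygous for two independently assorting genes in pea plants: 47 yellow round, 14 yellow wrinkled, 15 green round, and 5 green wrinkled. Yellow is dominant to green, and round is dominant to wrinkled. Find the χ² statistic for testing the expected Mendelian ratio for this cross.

0.141

A dihybrid F₂ with independent assortment and complete dominance at both loci gives a 9:3:3:1 phenotypic ratio.
The 9:3:3:1 ratio has 16 parts, so with N = 81 the expected counts are:
  yellow round: 81 × 9/16 = 45.5625
  yellow wrinkled: 81 × 3/16 = 15.1875
  green round: 81 × 3/16 = 15.1875
  green wrinkled: 81 × 1/16 = 5.0625
χ² = Σ (O − E)² / E
  yellow round: (47 − 45.5625)² / 45.5625 = 0.0454
  yellow wrinkled: (14 − 15.1875)² / 15.1875 = 0.0928
  green round: (15 − 15.1875)² / 15.1875 = 0.0023
  green wrinkled: (5 − 5.0625)² / 5.0625 = 0.0008
χ² = 0.0454 + 0.0928 + 0.0023 + 0.0008 = 0.1413 ≈ 0.141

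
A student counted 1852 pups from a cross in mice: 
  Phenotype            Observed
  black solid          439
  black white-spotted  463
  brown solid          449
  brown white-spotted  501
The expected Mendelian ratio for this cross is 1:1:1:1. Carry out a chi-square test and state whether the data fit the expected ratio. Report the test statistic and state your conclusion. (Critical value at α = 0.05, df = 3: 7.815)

4.786; consistent

Expected counts for N = 1852 under a 1:1:1:1 ratio (total parts = 4):
  black solid: 1852 × 1/4 = 463
  black white-spotted: 1852 × 1/4 = 463
  brown solid: 1852 × 1/4 = 463
  brown white-spotted: 1852 × 1/4 = 463
χ² = Σ (O − E)² / E
  black solid: (439 − 463)² / 463 = 1.2441
  black white-spotted: (463 − 463)² / 463 = 0.0000
  brown solid: (449 − 463)² / 463 = 0.4233
  brown white-spotted: (501 − 463)² / 463 = 3.1188
χ² = 1.2441 + 0.0000 + 0.4233 + 3.1188 = 4.7862 ≈ 4.786
Degrees of freedom = 4 − 1 = 3; critical value at α = 0.05 is 7.815.
Since 4.786 < 7.815, we fail to reject the null hypothesis — the data are consistent with the 1:1:1:1 ratio.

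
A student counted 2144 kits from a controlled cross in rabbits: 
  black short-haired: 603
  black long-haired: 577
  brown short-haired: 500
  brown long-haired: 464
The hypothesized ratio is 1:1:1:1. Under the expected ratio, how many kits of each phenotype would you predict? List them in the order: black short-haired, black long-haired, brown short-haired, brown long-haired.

536, 536, 536, 536

Expected counts for N = 2144 under a 1:1:1:1 ratio (total parts = 4):
  black short-haired: 2144 × 1/4 = 536
  black long-haired: 2144 × 1/4 = 536
  brown short-haired: 2144 × 1/4 = 536
  brown long-haired: 2144 × 1/4 = 536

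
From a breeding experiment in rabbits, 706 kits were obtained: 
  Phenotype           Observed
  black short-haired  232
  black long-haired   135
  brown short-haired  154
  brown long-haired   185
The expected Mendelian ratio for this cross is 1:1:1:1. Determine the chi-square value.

Under the 1:1:1:1 hypothesis (Σ ratio = 4, N = 706):
  black short-haired: 706 × 1/4 = 176.5
  black long-haired: 706 × 1/4 = 176.5
  brown short-haired: 706 × 1/4 = 176.5
  brown long-haired: 706 × 1/4 = 176.5
χ² = Σ (O − E)² / E
  black short-haired: (232 − 176.5)² / 176.5 = 17.4518
  black long-haired: (135 − 176.5)² / 176.5 = 9.7578
  brown short-haired: (154 − 176.5)² / 176.5 = 2.8683
  brown long-haired: (185 − 176.5)² / 176.5 = 0.4093
χ² = 17.4518 + 9.7578 + 2.8683 + 0.4093 = 30.4872 ≈ 30.487

30.487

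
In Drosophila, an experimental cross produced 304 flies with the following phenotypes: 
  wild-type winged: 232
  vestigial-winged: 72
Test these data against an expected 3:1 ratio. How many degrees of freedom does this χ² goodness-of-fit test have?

1

A goodness-of-fit test with 2 phenotype classes has df = 2 − 1 = 1.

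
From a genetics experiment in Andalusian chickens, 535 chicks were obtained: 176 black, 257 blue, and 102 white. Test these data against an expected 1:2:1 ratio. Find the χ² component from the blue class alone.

Total ratio parts = 4. Expected numbers out of 535:
  black: 535 × 1/4 = 133.75
  blue: 535 × 2/4 = 267.5
  white: 535 × 1/4 = 133.75
Contribution of blue: (257 − 267.5)² / 267.5 = 0.4121

0.412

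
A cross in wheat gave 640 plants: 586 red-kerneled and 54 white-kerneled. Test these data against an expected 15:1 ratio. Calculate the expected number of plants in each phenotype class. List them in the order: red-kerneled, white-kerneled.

600, 40

Total ratio parts = 16. Expected numbers out of 640:
  red-kerneled: 640 × 15/16 = 600
  white-kerneled: 640 × 1/16 = 40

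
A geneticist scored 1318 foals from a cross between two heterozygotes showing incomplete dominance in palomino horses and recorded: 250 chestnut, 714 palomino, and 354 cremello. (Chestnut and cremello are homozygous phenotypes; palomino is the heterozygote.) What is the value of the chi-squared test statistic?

With incomplete dominance, a heterozygote × heterozygote cross gives a 1:2:1 phenotypic ratio.
Under the 1:2:1 hypothesis (Σ ratio = 4, N = 1318):
  chestnut: 1318 × 1/4 = 329.5
  palomino: 1318 × 2/4 = 659
  cremello: 1318 × 1/4 = 329.5
χ² = Σ (O − E)² / E
  chestnut: (250 − 329.5)² / 329.5 = 19.1813
  palomino: (714 − 659)² / 659 = 4.5903
  cremello: (354 − 329.5)² / 329.5 = 1.8217
χ² = 19.1813 + 4.5903 + 1.8217 = 25.5933 ≈ 25.593

25.593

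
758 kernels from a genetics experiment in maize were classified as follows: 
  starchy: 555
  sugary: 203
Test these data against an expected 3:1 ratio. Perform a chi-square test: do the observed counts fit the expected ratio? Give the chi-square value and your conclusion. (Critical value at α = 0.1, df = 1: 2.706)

Expected counts for N = 758 under a 3:1 ratio (total parts = 4):
  starchy: 758 × 3/4 = 568.5
  sugary: 758 × 1/4 = 189.5
χ² = Σ (O − E)² / E
  starchy: (555 − 568.5)² / 568.5 = 0.3206
  sugary: (203 − 189.5)² / 189.5 = 0.9617
χ² = 0.3206 + 0.9617 = 1.2823 ≈ 1.282
Degrees of freedom = 2 − 1 = 1; critical value at α = 0.1 is 2.706.
Since 1.282 < 2.706, we fail to reject the null hypothesis — the data are consistent with the 3:1 ratio.

1.282; consistent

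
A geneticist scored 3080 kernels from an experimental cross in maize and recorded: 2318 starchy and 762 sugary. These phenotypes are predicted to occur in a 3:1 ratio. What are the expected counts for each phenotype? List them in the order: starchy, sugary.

Total ratio parts = 4. Expected numbers out of 3080:
  starchy: 3080 × 3/4 = 2310
  sugary: 3080 × 1/4 = 770

2310, 770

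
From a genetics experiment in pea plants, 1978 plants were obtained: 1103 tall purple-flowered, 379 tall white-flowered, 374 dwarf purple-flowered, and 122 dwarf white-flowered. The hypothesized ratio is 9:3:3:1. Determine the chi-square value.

0.309

The 9:3:3:1 ratio has 16 parts, so with N = 1978 the expected counts are:
  tall purple-flowered: 1978 × 9/16 = 1112.625
  tall white-flowered: 1978 × 3/16 = 370.875
  dwarf purple-flowered: 1978 × 3/16 = 370.875
  dwarf white-flowered: 1978 × 1/16 = 123.625
χ² = Σ (O − E)² / E
  tall purple-flowered: (1103 − 1112.625)² / 1112.625 = 0.0833
  tall white-flowered: (379 − 370.875)² / 370.875 = 0.1780
  dwarf purple-flowered: (374 − 370.875)² / 370.875 = 0.0263
  dwarf white-flowered: (122 − 123.625)² / 123.625 = 0.0214
χ² = 0.0833 + 0.1780 + 0.0263 + 0.0214 = 0.309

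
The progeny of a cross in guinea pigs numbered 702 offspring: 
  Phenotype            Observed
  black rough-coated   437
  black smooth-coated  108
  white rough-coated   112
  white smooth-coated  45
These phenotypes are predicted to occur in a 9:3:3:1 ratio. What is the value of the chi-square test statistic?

Expected counts for N = 702 under a 9:3:3:1 ratio (total parts = 16):
  black rough-coated: 702 × 9/16 = 394.875
  black smooth-coated: 702 × 3/16 = 131.625
  white rough-coated: 702 × 3/16 = 131.625
  white smooth-coated: 702 × 1/16 = 43.875
χ² = Σ (O − E)² / E
  black rough-coated: (437 − 394.875)² / 394.875 = 4.4939
  black smooth-coated: (108 − 131.625)² / 131.625 = 4.2404
  white rough-coated: (112 − 131.625)² / 131.625 = 2.9260
  white smooth-coated: (45 − 43.875)² / 43.875 = 0.0288
χ² = 4.4939 + 4.2404 + 2.9260 + 0.0288 = 11.6891 ≈ 11.689

11.689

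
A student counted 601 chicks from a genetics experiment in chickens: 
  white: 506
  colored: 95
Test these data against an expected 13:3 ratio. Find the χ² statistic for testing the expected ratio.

3.417

Expected counts for N = 601 under a 13:3 ratio (total parts = 16):
  white: 601 × 13/16 = 488.3125
  colored: 601 × 3/16 = 112.6875
χ² = Σ (O − E)² / E
  white: (506 − 488.3125)² / 488.3125 = 0.6407
  colored: (95 − 112.6875)² / 112.6875 = 2.7762
χ² = 0.6407 + 2.7762 = 3.4169 ≈ 3.417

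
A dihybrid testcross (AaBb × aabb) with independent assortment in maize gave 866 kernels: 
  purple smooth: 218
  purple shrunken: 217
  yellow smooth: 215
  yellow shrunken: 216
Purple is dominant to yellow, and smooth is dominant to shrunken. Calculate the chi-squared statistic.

0.023

A dihybrid testcross with independent assortment gives a 1:1:1:1 ratio.
Under the 1:1:1:1 hypothesis (Σ ratio = 4, N = 866):
  purple smooth: 866 × 1/4 = 216.5
  purple shrunken: 866 × 1/4 = 216.5
  yellow smooth: 866 × 1/4 = 216.5
  yellow shrunken: 866 × 1/4 = 216.5
χ² = Σ (O − E)² / E
  purple smooth: (218 − 216.5)² / 216.5 = 0.0104
  purple shrunken: (217 − 216.5)² / 216.5 = 0.0012
  yellow smooth: (215 − 216.5)² / 216.5 = 0.0104
  yellow shrunken: (216 − 216.5)² / 216.5 = 0.0012
χ² = 0.0104 + 0.0012 + 0.0104 + 0.0012 = 0.0232 ≈ 0.023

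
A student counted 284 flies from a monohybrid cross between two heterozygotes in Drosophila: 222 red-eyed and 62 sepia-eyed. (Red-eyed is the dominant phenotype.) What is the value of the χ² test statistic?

For a monohybrid cross between heterozygotes with complete dominance, the expected phenotypic ratio is 3:1.
Under the 3:1 hypothesis (Σ ratio = 4, N = 284):
  red-eyed: 284 × 3/4 = 213
  sepia-eyed: 284 × 1/4 = 71
χ² = Σ (O − E)² / E
  red-eyed: (222 − 213)² / 213 = 0.3803
  sepia-eyed: (62 − 71)² / 71 = 1.1408
χ² = 0.3803 + 1.1408 = 1.5211 ≈ 1.521

1.521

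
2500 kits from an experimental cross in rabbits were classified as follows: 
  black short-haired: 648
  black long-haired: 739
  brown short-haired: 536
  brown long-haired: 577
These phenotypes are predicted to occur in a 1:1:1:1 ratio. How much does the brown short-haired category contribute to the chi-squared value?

Expected counts for N = 2500 under a 1:1:1:1 ratio (total parts = 4):
  black short-haired: 2500 × 1/4 = 625
  black long-haired: 2500 × 1/4 = 625
  brown short-haired: 2500 × 1/4 = 625
  brown long-haired: 2500 × 1/4 = 625
Contribution of brown short-haired: (536 − 625)² / 625 = 12.6736

12.674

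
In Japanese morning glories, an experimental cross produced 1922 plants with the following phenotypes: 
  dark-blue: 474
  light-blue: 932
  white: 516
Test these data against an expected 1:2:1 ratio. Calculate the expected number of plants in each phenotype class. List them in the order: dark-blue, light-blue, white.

480.5, 961, 480.5

Under the 1:2:1 hypothesis (Σ ratio = 4, N = 1922):
  dark-blue: 1922 × 1/4 = 480.5
  light-blue: 1922 × 2/4 = 961
  white: 1922 × 1/4 = 480.5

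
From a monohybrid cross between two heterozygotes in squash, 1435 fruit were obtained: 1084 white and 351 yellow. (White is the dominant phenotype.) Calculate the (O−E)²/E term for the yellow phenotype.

For a monohybrid cross between heterozygotes with complete dominance, the expected phenotypic ratio is 3:1.
Expected counts for N = 1435 under a 3:1 ratio (total parts = 4):
  white: 1435 × 3/4 = 1076.25
  yellow: 1435 × 1/4 = 358.75
Contribution of yellow: (351 − 358.75)² / 358.75 = 0.1674

0.167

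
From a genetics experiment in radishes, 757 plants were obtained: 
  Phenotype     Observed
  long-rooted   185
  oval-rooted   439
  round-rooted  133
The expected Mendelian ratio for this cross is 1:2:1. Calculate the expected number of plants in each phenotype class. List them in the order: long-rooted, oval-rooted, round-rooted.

Expected counts for N = 757 under a 1:2:1 ratio (total parts = 4):
  long-rooted: 757 × 1/4 = 189.25
  oval-rooted: 757 × 2/4 = 378.5
  round-rooted: 757 × 1/4 = 189.25

189.25, 378.5, 189.25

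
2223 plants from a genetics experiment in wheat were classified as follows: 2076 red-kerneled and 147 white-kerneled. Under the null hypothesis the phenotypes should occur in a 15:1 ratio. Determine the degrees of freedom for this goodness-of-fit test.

1

A goodness-of-fit test with 2 phenotype classes has df = 2 − 1 = 1.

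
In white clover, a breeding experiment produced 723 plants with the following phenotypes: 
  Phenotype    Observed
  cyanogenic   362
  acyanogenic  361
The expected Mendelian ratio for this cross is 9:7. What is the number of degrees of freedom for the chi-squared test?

1

A goodness-of-fit test with 2 phenotype classes has df = 2 − 1 = 1.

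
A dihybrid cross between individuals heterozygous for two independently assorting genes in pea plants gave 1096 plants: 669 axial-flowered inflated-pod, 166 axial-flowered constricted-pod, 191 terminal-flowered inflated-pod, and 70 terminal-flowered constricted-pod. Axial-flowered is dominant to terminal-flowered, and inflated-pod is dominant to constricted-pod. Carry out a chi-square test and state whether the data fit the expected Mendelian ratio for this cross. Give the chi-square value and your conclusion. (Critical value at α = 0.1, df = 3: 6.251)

A dihybrid F₂ with independent assortment and complete dominance at both loci gives a 9:3:3:1 phenotypic ratio.
The 9:3:3:1 ratio has 16 parts, so with N = 1096 the expected counts are:
  axial-flowered inflated-pod: 1096 × 9/16 = 616.5
  axial-flowered constricted-pod: 1096 × 3/16 = 205.5
  terminal-flowered inflated-pod: 1096 × 3/16 = 205.5
  terminal-flowered constricted-pod: 1096 × 1/16 = 68.5
χ² = Σ (O − E)² / E
  axial-flowered inflated-pod: (669 − 616.5)² / 616.5 = 4.4708
  axial-flowered constricted-pod: (166 − 205.5)² / 205.5 = 7.5925
  terminal-flowered inflated-pod: (191 − 205.5)² / 205.5 = 1.0231
  terminal-flowered constricted-pod: (70 − 68.5)² / 68.5 = 0.0328
χ² = 4.4708 + 7.5925 + 1.0231 + 0.0328 = 13.1192 ≈ 13.119
Degrees of freedom = 4 − 1 = 3; critical value at α = 0.1 is 6.251.
Since 13.119 > 6.251, we reject the null hypothesis — the data do not fit the 9:3:3:1 ratio.

13.119; not consistent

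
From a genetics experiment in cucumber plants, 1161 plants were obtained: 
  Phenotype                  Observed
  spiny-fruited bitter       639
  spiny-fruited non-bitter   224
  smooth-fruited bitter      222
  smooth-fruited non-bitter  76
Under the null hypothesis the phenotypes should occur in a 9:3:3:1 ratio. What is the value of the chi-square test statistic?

0.734

The 9:3:3:1 ratio has 16 parts, so with N = 1161 the expected counts are:
  spiny-fruited bitter: 1161 × 9/16 = 653.0625
  spiny-fruited non-bitter: 1161 × 3/16 = 217.6875
  smooth-fruited bitter: 1161 × 3/16 = 217.6875
  smooth-fruited non-bitter: 1161 × 1/16 = 72.5625
χ² = Σ (O − E)² / E
  spiny-fruited bitter: (639 − 653.0625)² / 653.0625 = 0.3028
  spiny-fruited non-bitter: (224 − 217.6875)² / 217.6875 = 0.1830
  smooth-fruited bitter: (222 − 217.6875)² / 217.6875 = 0.0854
  smooth-fruited non-bitter: (76 − 72.5625)² / 72.5625 = 0.1628
χ² = 0.3028 + 0.1830 + 0.0854 + 0.1628 = 0.734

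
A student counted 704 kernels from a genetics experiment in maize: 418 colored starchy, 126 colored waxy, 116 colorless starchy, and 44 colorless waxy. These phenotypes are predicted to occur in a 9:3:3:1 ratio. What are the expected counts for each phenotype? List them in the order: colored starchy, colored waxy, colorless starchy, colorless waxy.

The 9:3:3:1 ratio has 16 parts, so with N = 704 the expected counts are:
  colored starchy: 704 × 9/16 = 396
  colored waxy: 704 × 3/16 = 132
  colorless starchy: 704 × 3/16 = 132
  colorless waxy: 704 × 1/16 = 44

396, 132, 132, 44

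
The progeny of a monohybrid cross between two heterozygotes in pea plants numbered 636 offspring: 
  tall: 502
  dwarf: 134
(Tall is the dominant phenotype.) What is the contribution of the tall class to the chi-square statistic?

1.310

For a monohybrid cross between heterozygotes with complete dominance, the expected phenotypic ratio is 3:1.
Total ratio parts = 4. Expected numbers out of 636:
  tall: 636 × 3/4 = 477
  dwarf: 636 × 1/4 = 159
Contribution of tall: (502 − 477)² / 477 = 1.3103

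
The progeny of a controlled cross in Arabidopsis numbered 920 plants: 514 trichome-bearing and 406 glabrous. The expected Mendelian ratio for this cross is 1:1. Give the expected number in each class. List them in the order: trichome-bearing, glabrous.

460, 460

The 1:1 ratio has 2 parts, so with N = 920 the expected counts are:
  trichome-bearing: 920 × 1/2 = 460
  glabrous: 920 × 1/2 = 460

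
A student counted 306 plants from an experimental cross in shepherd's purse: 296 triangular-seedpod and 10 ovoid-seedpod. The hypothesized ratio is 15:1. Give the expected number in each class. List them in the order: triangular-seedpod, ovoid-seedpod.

Expected counts for N = 306 under a 15:1 ratio (total parts = 16):
  triangular-seedpod: 306 × 15/16 = 286.875
  ovoid-seedpod: 306 × 1/16 = 19.125

286.875, 19.125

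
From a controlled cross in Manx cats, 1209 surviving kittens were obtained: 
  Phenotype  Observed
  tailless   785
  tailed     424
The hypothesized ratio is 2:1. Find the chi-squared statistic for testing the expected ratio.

Total ratio parts = 3. Expected numbers out of 1209:
  tailless: 1209 × 2/3 = 806
  tailed: 1209 × 1/3 = 403
χ² = Σ (O − E)² / E
  tailless: (785 − 806)² / 806 = 0.5471
  tailed: (424 − 403)² / 403 = 1.0943
χ² = 0.5471 + 1.0943 = 1.6414 ≈ 1.641

1.641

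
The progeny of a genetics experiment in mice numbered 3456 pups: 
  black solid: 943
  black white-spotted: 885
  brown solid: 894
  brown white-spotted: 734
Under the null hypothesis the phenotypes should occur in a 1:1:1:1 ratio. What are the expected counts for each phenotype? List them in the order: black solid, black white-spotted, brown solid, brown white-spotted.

Expected counts for N = 3456 under a 1:1:1:1 ratio (total parts = 4):
  black solid: 3456 × 1/4 = 864
  black white-spotted: 3456 × 1/4 = 864
  brown solid: 3456 × 1/4 = 864
  brown white-spotted: 3456 × 1/4 = 864

864, 864, 864, 864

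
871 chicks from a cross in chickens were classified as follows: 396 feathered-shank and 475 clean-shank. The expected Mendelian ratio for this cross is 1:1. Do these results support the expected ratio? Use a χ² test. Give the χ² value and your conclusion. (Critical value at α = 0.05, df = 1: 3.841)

Total ratio parts = 2. Expected numbers out of 871:
  feathered-shank: 871 × 1/2 = 435.5
  clean-shank: 871 × 1/2 = 435.5
χ² = Σ (O − E)² / E
  feathered-shank: (396 − 435.5)² / 435.5 = 3.5827
  clean-shank: (475 − 435.5)² / 435.5 = 3.5827
χ² = 3.5827 + 3.5827 = 7.1654 ≈ 7.165
Degrees of freedom = 2 − 1 = 1; critical value at α = 0.05 is 3.841.
Since 7.165 > 3.841, we reject the null hypothesis — the data do not fit the 1:1 ratio.

7.165; not consistent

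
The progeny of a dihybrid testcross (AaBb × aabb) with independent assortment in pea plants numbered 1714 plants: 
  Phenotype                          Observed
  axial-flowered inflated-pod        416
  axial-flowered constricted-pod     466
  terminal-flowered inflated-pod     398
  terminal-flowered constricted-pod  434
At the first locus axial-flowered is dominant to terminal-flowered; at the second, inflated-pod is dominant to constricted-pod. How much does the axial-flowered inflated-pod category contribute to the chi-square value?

0.365

A dihybrid testcross with independent assortment gives a 1:1:1:1 ratio.
Under the 1:1:1:1 hypothesis (Σ ratio = 4, N = 1714):
  axial-flowered inflated-pod: 1714 × 1/4 = 428.5
  axial-flowered constricted-pod: 1714 × 1/4 = 428.5
  terminal-flowered inflated-pod: 1714 × 1/4 = 428.5
  terminal-flowered constricted-pod: 1714 × 1/4 = 428.5
Contribution of axial-flowered inflated-pod: (416 − 428.5)² / 428.5 = 0.3646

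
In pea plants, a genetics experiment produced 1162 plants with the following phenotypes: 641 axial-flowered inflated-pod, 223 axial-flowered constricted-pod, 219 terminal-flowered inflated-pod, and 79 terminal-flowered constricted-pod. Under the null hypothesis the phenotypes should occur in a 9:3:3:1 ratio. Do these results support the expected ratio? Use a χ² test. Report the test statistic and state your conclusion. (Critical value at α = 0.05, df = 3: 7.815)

Expected counts for N = 1162 under a 9:3:3:1 ratio (total parts = 16):
  axial-flowered inflated-pod: 1162 × 9/16 = 653.625
  axial-flowered constricted-pod: 1162 × 3/16 = 217.875
  terminal-flowered inflated-pod: 1162 × 3/16 = 217.875
  terminal-flowered constricted-pod: 1162 × 1/16 = 72.625
χ² = Σ (O − E)² / E
  axial-flowered inflated-pod: (641 − 653.625)² / 653.625 = 0.2439
  axial-flowered constricted-pod: (223 − 217.875)² / 217.875 = 0.1206
  terminal-flowered inflated-pod: (219 − 217.875)² / 217.875 = 0.0058
  terminal-flowered constricted-pod: (79 − 72.625)² / 72.625 = 0.5596
χ² = 0.2439 + 0.1206 + 0.0058 + 0.5596 = 0.9299 ≈ 0.930
Degrees of freedom = 4 − 1 = 3; critical value at α = 0.05 is 7.815.
Since 0.930 < 7.815, we fail to reject the null hypothesis — the data are consistent with the 9:3:3:1 ratio.

0.930; consistent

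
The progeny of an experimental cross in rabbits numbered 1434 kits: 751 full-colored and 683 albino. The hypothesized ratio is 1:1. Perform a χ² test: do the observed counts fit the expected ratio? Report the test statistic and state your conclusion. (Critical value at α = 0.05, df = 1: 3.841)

Under the 1:1 hypothesis (Σ ratio = 2, N = 1434):
  full-colored: 1434 × 1/2 = 717
  albino: 1434 × 1/2 = 717
χ² = Σ (O − E)² / E
  full-colored: (751 − 717)² / 717 = 1.6123
  albino: (683 − 717)² / 717 = 1.6123
χ² = 1.6123 + 1.6123 = 3.2246 ≈ 3.225
Degrees of freedom = 2 − 1 = 1; critical value at α = 0.05 is 3.841.
Since 3.225 < 3.841, we fail to reject the null hypothesis — the data are consistent with the 1:1 ratio.

3.225; consistent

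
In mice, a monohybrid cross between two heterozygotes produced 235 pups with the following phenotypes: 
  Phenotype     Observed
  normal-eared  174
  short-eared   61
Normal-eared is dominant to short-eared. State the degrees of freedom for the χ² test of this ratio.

For a monohybrid cross between heterozygotes with complete dominance, the expected phenotypic ratio is 3:1.
A goodness-of-fit test with 2 phenotype classes has df = 2 − 1 = 1.

1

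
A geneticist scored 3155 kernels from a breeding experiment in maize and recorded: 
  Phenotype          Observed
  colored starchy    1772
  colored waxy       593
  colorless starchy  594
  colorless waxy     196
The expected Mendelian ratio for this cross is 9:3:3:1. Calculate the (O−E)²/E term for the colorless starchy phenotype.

0.010

Under the 9:3:3:1 hypothesis (Σ ratio = 16, N = 3155):
  colored starchy: 3155 × 9/16 = 1774.6875
  colored waxy: 3155 × 3/16 = 591.5625
  colorless starchy: 3155 × 3/16 = 591.5625
  colorless waxy: 3155 × 1/16 = 197.1875
Contribution of colorless starchy: (594 − 591.5625)² / 591.5625 = 0.0100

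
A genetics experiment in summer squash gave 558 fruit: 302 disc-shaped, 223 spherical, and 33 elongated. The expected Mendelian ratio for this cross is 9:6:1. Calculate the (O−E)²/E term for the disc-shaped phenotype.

0.449

Expected counts for N = 558 under a 9:6:1 ratio (total parts = 16):
  disc-shaped: 558 × 9/16 = 313.875
  spherical: 558 × 6/16 = 209.25
  elongated: 558 × 1/16 = 34.875
Contribution of disc-shaped: (302 − 313.875)² / 313.875 = 0.4493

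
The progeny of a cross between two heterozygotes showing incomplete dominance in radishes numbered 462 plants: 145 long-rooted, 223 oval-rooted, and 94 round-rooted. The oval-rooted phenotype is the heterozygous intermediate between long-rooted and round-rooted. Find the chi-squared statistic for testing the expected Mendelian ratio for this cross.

With incomplete dominance, a heterozygote × heterozygote cross gives a 1:2:1 phenotypic ratio.
The 1:2:1 ratio has 4 parts, so with N = 462 the expected counts are:
  long-rooted: 462 × 1/4 = 115.5
  oval-rooted: 462 × 2/4 = 231
  round-rooted: 462 × 1/4 = 115.5
χ² = Σ (O − E)² / E
  long-rooted: (145 − 115.5)² / 115.5 = 7.5346
  oval-rooted: (223 − 231)² / 231 = 0.2771
  round-rooted: (94 − 115.5)² / 115.5 = 4.0022
χ² = 7.5346 + 0.2771 + 4.0022 = 11.8139 ≈ 11.814

11.814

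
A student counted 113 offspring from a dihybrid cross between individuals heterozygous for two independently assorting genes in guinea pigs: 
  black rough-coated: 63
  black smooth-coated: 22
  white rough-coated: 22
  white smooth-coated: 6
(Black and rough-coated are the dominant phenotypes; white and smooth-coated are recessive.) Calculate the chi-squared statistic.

A dihybrid F₂ with independent assortment and complete dominance at both loci gives a 9:3:3:1 phenotypic ratio.
Total ratio parts = 16. Expected numbers out of 113:
  black rough-coated: 113 × 9/16 = 63.5625
  black smooth-coated: 113 × 3/16 = 21.1875
  white rough-coated: 113 × 3/16 = 21.1875
  white smooth-coated: 113 × 1/16 = 7.0625
χ² = Σ (O − E)² / E
  black rough-coated: (63 − 63.5625)² / 63.5625 = 0.0050
  black smooth-coated: (22 − 21.1875)² / 21.1875 = 0.0312
  white rough-coated: (22 − 21.1875)² / 21.1875 = 0.0312
  white smooth-coated: (6 − 7.0625)² / 7.0625 = 0.1598
χ² = 0.0050 + 0.0312 + 0.0312 + 0.1598 = 0.2272 ≈ 0.227

0.227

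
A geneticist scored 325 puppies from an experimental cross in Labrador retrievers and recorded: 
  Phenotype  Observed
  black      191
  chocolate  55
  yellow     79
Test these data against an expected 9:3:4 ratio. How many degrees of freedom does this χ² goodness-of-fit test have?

A goodness-of-fit test with 3 phenotype classes has df = 3 − 1 = 2.

2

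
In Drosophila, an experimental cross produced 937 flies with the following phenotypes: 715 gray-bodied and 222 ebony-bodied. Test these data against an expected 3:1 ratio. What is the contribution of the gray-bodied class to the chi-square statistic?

The 3:1 ratio has 4 parts, so with N = 937 the expected counts are:
  gray-bodied: 937 × 3/4 = 702.75
  ebony-bodied: 937 × 1/4 = 234.25
Contribution of gray-bodied: (715 − 702.75)² / 702.75 = 0.2135

0.214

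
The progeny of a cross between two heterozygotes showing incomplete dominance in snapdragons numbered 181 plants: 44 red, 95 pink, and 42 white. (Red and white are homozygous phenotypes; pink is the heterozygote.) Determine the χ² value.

0.492

With incomplete dominance, a heterozygote × heterozygote cross gives a 1:2:1 phenotypic ratio.
The 1:2:1 ratio has 4 parts, so with N = 181 the expected counts are:
  red: 181 × 1/4 = 45.25
  pink: 181 × 2/4 = 90.5
  white: 181 × 1/4 = 45.25
χ² = Σ (O − E)² / E
  red: (44 − 45.25)² / 45.25 = 0.0345
  pink: (95 − 90.5)² / 90.5 = 0.2238
  white: (42 − 45.25)² / 45.25 = 0.2334
χ² = 0.0345 + 0.2238 + 0.2334 = 0.4917 ≈ 0.492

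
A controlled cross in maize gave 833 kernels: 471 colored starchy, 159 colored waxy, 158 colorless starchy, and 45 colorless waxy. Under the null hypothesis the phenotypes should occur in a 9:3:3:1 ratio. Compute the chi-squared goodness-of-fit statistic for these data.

Expected counts for N = 833 under a 9:3:3:1 ratio (total parts = 16):
  colored starchy: 833 × 9/16 = 468.5625
  colored waxy: 833 × 3/16 = 156.1875
  colorless starchy: 833 × 3/16 = 156.1875
  colorless waxy: 833 × 1/16 = 52.0625
χ² = Σ (O − E)² / E
  colored starchy: (471 − 468.5625)² / 468.5625 = 0.0127
  colored waxy: (159 − 156.1875)² / 156.1875 = 0.0506
  colorless starchy: (158 − 156.1875)² / 156.1875 = 0.0210
  colorless waxy: (45 − 52.0625)² / 52.0625 = 0.9581
χ² = 0.0127 + 0.0506 + 0.0210 + 0.9581 = 1.0424 ≈ 1.042

1.042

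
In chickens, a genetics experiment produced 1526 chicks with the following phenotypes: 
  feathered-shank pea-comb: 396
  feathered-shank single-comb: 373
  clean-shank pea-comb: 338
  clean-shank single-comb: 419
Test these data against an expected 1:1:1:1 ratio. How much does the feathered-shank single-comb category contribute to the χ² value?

0.189

Total ratio parts = 4. Expected numbers out of 1526:
  feathered-shank pea-comb: 1526 × 1/4 = 381.5
  feathered-shank single-comb: 1526 × 1/4 = 381.5
  clean-shank pea-comb: 1526 × 1/4 = 381.5
  clean-shank single-comb: 1526 × 1/4 = 381.5
Contribution of feathered-shank single-comb: (373 − 381.5)² / 381.5 = 0.1894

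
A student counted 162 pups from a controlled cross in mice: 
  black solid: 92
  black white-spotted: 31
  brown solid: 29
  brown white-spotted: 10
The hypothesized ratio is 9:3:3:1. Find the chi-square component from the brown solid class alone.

0.062

Expected counts for N = 162 under a 9:3:3:1 ratio (total parts = 16):
  black solid: 162 × 9/16 = 91.125
  black white-spotted: 162 × 3/16 = 30.375
  brown solid: 162 × 3/16 = 30.375
  brown white-spotted: 162 × 1/16 = 10.125
Contribution of brown solid: (29 − 30.375)² / 30.375 = 0.0622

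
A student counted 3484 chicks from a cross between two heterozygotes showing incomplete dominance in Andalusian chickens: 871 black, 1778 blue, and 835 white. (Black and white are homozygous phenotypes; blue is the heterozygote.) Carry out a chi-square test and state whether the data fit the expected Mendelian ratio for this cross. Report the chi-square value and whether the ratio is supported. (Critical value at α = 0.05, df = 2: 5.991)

With incomplete dominance, a heterozygote × heterozygote cross gives a 1:2:1 phenotypic ratio.
Expected counts for N = 3484 under a 1:2:1 ratio (total parts = 4):
  black: 3484 × 1/4 = 871
  blue: 3484 × 2/4 = 1742
  white: 3484 × 1/4 = 871
χ² = Σ (O − E)² / E
  black: (871 − 871)² / 871 = 0.0000
  blue: (1778 − 1742)² / 1742 = 0.7440
  white: (835 − 871)² / 871 = 1.4879
χ² = 0.0000 + 0.7440 + 1.4879 = 2.2319 ≈ 2.232
Degrees of freedom = 3 − 1 = 2; critical value at α = 0.05 is 5.991.
Since 2.232 < 5.991, we fail to reject the null hypothesis — the data are consistent with the 1:2:1 ratio.

2.232; consistent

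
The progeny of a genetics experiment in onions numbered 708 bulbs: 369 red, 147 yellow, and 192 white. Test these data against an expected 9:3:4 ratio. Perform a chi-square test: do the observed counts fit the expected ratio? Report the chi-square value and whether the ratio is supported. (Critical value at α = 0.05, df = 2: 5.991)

Expected counts for N = 708 under a 9:3:4 ratio (total parts = 16):
  red: 708 × 9/16 = 398.25
  yellow: 708 × 3/16 = 132.75
  white: 708 × 4/16 = 177
χ² = Σ (O − E)² / E
  red: (369 − 398.25)² / 398.25 = 2.1483
  yellow: (147 − 132.75)² / 132.75 = 1.5297
  white: (192 − 177)² / 177 = 1.2712
χ² = 2.1483 + 1.5297 + 1.2712 = 4.9492 ≈ 4.949
Degrees of freedom = 3 − 1 = 2; critical value at α = 0.05 is 5.991.
Since 4.949 < 5.991, we fail to reject the null hypothesis — the data are consistent with the 9:3:4 ratio.

4.949; consistent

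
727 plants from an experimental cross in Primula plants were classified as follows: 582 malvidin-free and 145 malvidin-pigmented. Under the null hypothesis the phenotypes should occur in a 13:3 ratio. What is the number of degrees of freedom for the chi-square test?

A goodness-of-fit test with 2 phenotype classes has df = 2 − 1 = 1.

1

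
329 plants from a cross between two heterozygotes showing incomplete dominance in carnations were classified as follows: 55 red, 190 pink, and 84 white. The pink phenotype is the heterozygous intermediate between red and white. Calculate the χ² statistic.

With incomplete dominance, a heterozygote × heterozygote cross gives a 1:2:1 phenotypic ratio.
The 1:2:1 ratio has 4 parts, so with N = 329 the expected counts are:
  red: 329 × 1/4 = 82.25
  pink: 329 × 2/4 = 164.5
  white: 329 × 1/4 = 82.25
χ² = Σ (O − E)² / E
  red: (55 − 82.25)² / 82.25 = 9.0281
  pink: (190 − 164.5)² / 164.5 = 3.9529
  white: (84 − 82.25)² / 82.25 = 0.0372
χ² = 9.0281 + 3.9529 + 0.0372 = 13.0182 ≈ 13.018

13.018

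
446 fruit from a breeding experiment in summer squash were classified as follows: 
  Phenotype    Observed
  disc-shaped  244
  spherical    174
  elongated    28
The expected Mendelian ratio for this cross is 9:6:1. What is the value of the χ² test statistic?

0.461

Under the 9:6:1 hypothesis (Σ ratio = 16, N = 446):
  disc-shaped: 446 × 9/16 = 250.875
  spherical: 446 × 6/16 = 167.25
  elongated: 446 × 1/16 = 27.875
χ² = Σ (O − E)² / E
  disc-shaped: (244 − 250.875)² / 250.875 = 0.1884
  spherical: (174 − 167.25)² / 167.25 = 0.2724
  elongated: (28 − 27.875)² / 27.875 = 0.0006
χ² = 0.1884 + 0.2724 + 0.0006 = 0.4614 ≈ 0.461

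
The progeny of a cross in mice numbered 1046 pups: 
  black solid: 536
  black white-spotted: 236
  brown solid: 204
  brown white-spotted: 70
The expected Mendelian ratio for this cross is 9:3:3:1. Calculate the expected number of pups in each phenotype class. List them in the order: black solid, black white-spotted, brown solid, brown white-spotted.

The 9:3:3:1 ratio has 16 parts, so with N = 1046 the expected counts are:
  black solid: 1046 × 9/16 = 588.375
  black white-spotted: 1046 × 3/16 = 196.125
  brown solid: 1046 × 3/16 = 196.125
  brown white-spotted: 1046 × 1/16 = 65.375

588.375, 196.125, 196.125, 65.375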